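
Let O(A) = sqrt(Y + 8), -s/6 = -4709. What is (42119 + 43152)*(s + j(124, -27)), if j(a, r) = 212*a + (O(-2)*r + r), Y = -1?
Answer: 4648548565 - 2302317*sqrt(7) ≈ 4.6425e+9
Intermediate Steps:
s = 28254 (s = -6*(-4709) = 28254)
O(A) = sqrt(7) (O(A) = sqrt(-1 + 8) = sqrt(7))
j(a, r) = r + 212*a + r*sqrt(7) (j(a, r) = 212*a + (sqrt(7)*r + r) = 212*a + (r*sqrt(7) + r) = 212*a + (r + r*sqrt(7)) = r + 212*a + r*sqrt(7))
(42119 + 43152)*(s + j(124, -27)) = (42119 + 43152)*(28254 + (-27 + 212*124 - 27*sqrt(7))) = 85271*(28254 + (-27 + 26288 - 27*sqrt(7))) = 85271*(28254 + (26261 - 27*sqrt(7))) = 85271*(54515 - 27*sqrt(7)) = 4648548565 - 2302317*sqrt(7)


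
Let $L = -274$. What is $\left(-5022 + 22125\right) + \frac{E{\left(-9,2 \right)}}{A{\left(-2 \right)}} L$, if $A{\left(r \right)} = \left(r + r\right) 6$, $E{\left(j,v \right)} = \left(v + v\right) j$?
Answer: $16692$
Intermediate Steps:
$E{\left(j,v \right)} = 2 j v$ ($E{\left(j,v \right)} = 2 v j = 2 j v$)
$A{\left(r \right)} = 12 r$ ($A{\left(r \right)} = 2 r 6 = 12 r$)
$\left(-5022 + 22125\right) + \frac{E{\left(-9,2 \right)}}{A{\left(-2 \right)}} L = \left(-5022 + 22125\right) + \frac{2 \left(-9\right) 2}{12 \left(-2\right)} \left(-274\right) = 17103 + - \frac{36}{-24} \left(-274\right) = 17103 + \left(-36\right) \left(- \frac{1}{24}\right) \left(-274\right) = 17103 + \frac{3}{2} \left(-274\right) = 17103 - 411 = 16692$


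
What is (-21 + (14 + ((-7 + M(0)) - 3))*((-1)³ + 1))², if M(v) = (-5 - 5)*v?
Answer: 441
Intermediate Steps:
M(v) = -10*v
(-21 + (14 + ((-7 + M(0)) - 3))*((-1)³ + 1))² = (-21 + (14 + ((-7 - 10*0) - 3))*((-1)³ + 1))² = (-21 + (14 + ((-7 + 0) - 3))*(-1 + 1))² = (-21 + (14 + (-7 - 3))*0)² = (-21 + (14 - 10)*0)² = (-21 + 4*0)² = (-21 + 0)² = (-21)² = 441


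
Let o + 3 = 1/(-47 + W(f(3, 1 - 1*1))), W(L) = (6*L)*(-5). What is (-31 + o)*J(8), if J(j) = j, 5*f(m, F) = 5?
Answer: -20952/77 ≈ -272.10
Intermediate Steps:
f(m, F) = 1 (f(m, F) = (⅕)*5 = 1)
W(L) = -30*L
o = -232/77 (o = -3 + 1/(-47 - 30*1) = -3 + 1/(-47 - 30) = -3 + 1/(-77) = -3 - 1/77 = -232/77 ≈ -3.0130)
(-31 + o)*J(8) = (-31 - 232/77)*8 = -2619/77*8 = -20952/77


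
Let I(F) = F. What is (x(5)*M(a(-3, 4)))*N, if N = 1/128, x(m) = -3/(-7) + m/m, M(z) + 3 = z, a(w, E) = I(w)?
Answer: -15/224 ≈ -0.066964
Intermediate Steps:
a(w, E) = w
M(z) = -3 + z
x(m) = 10/7 (x(m) = -3*(-⅐) + 1 = 3/7 + 1 = 10/7)
N = 1/128 ≈ 0.0078125
(x(5)*M(a(-3, 4)))*N = (10*(-3 - 3)/7)*(1/128) = ((10/7)*(-6))*(1/128) = -60/7*1/128 = -15/224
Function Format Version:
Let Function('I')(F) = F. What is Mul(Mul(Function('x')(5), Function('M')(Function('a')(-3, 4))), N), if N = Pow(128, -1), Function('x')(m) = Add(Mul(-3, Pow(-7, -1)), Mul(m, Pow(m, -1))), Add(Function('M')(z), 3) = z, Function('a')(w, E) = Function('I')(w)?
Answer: Rational(-15, 224) ≈ -0.066964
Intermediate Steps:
Function('a')(w, E) = w
Function('M')(z) = Add(-3, z)
Function('x')(m) = Rational(10, 7) (Function('x')(m) = Add(Mul(-3, Rational(-1, 7)), 1) = Add(Rational(3, 7), 1) = Rational(10, 7))
N = Rational(1, 128) ≈ 0.0078125
Mul(Mul(Function('x')(5), Function('M')(Function('a')(-3, 4))), N) = Mul(Mul(Rational(10, 7), Add(-3, -3)), Rational(1, 128)) = Mul(Mul(Rational(10, 7), -6), Rational(1, 128)) = Mul(Rational(-60, 7), Rational(1, 128)) = Rational(-15, 224)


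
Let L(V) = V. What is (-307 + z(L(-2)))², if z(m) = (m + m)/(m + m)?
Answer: 93636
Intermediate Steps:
z(m) = 1 (z(m) = (2*m)/((2*m)) = (2*m)*(1/(2*m)) = 1)
(-307 + z(L(-2)))² = (-307 + 1)² = (-306)² = 93636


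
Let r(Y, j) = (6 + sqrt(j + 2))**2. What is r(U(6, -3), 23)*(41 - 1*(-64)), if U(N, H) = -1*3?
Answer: 12705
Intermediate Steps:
U(N, H) = -3
r(Y, j) = (6 + sqrt(2 + j))**2
r(U(6, -3), 23)*(41 - 1*(-64)) = (6 + sqrt(2 + 23))**2*(41 - 1*(-64)) = (6 + sqrt(25))**2*(41 + 64) = (6 + 5)**2*105 = 11**2*105 = 121*105 = 12705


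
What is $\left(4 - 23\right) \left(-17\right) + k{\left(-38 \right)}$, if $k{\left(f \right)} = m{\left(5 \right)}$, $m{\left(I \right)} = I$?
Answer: $328$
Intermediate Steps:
$k{\left(f \right)} = 5$
$\left(4 - 23\right) \left(-17\right) + k{\left(-38 \right)} = \left(4 - 23\right) \left(-17\right) + 5 = \left(-19\right) \left(-17\right) + 5 = 323 + 5 = 328$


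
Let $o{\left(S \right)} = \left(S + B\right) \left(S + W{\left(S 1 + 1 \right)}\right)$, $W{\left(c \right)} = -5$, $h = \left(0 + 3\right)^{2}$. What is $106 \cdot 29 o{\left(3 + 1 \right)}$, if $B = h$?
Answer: $-39962$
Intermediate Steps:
$h = 9$ ($h = 3^{2} = 9$)
$B = 9$
$o{\left(S \right)} = \left(-5 + S\right) \left(9 + S\right)$ ($o{\left(S \right)} = \left(S + 9\right) \left(S - 5\right) = \left(9 + S\right) \left(-5 + S\right) = \left(-5 + S\right) \left(9 + S\right)$)
$106 \cdot 29 o{\left(3 + 1 \right)} = 106 \cdot 29 \left(-45 + \left(3 + 1\right)^{2} + 4 \left(3 + 1\right)\right) = 3074 \left(-45 + 4^{2} + 4 \cdot 4\right) = 3074 \left(-45 + 16 + 16\right) = 3074 \left(-13\right) = -39962$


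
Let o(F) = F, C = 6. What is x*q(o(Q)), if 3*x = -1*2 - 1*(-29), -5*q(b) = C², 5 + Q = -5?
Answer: -324/5 ≈ -64.800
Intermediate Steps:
Q = -10 (Q = -5 - 5 = -10)
q(b) = -36/5 (q(b) = -⅕*6² = -⅕*36 = -36/5)
x = 9 (x = (-1*2 - 1*(-29))/3 = (-2 + 29)/3 = (⅓)*27 = 9)
x*q(o(Q)) = 9*(-36/5) = -324/5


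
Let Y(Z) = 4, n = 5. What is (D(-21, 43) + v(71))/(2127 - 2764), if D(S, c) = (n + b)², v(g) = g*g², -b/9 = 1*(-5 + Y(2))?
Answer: -358107/637 ≈ -562.18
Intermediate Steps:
b = 9 (b = -9*(-5 + 4) = -9*(-1) = 9)
v(g) = g³
D(S, c) = 196 (D(S, c) = (5 + 9)² = 14² = 196)
(D(-21, 43) + v(71))/(2127 - 2764) = (196 + 71³)/(2127 - 2764) = (196 + 357911)/(-637) = 358107*(-1/637) = -358107/637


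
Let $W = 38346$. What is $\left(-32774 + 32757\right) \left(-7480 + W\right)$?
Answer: $-524722$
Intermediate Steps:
$\left(-32774 + 32757\right) \left(-7480 + W\right) = \left(-32774 + 32757\right) \left(-7480 + 38346\right) = \left(-17\right) 30866 = -524722$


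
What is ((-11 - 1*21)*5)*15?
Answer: -2400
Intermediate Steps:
((-11 - 1*21)*5)*15 = ((-11 - 21)*5)*15 = -32*5*15 = -160*15 = -2400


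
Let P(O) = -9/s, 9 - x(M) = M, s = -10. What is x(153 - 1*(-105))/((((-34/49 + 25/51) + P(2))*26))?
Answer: -3111255/226213 ≈ -13.754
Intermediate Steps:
x(M) = 9 - M
P(O) = 9/10 (P(O) = -9/(-10) = -9*(-⅒) = 9/10)
x(153 - 1*(-105))/((((-34/49 + 25/51) + P(2))*26)) = (9 - (153 - 1*(-105)))/((((-34/49 + 25/51) + 9/10)*26)) = (9 - (153 + 105))/((((-34*1/49 + 25*(1/51)) + 9/10)*26)) = (9 - 1*258)/((((-34/49 + 25/51) + 9/10)*26)) = (9 - 258)/(((-509/2499 + 9/10)*26)) = -249/((17401/24990)*26) = -249/226213/12495 = -249*12495/226213 = -3111255/226213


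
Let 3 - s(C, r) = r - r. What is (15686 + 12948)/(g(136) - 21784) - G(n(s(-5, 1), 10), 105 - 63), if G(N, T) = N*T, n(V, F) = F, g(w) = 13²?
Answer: -9106934/21615 ≈ -421.32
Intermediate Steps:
s(C, r) = 3 (s(C, r) = 3 - (r - r) = 3 - 1*0 = 3 + 0 = 3)
g(w) = 169
(15686 + 12948)/(g(136) - 21784) - G(n(s(-5, 1), 10), 105 - 63) = (15686 + 12948)/(169 - 21784) - 10*(105 - 63) = 28634/(-21615) - 10*42 = 28634*(-1/21615) - 1*420 = -28634/21615 - 420 = -9106934/21615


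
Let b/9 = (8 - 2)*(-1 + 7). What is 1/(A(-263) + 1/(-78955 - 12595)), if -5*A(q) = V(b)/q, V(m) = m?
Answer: 24077650/5932177 ≈ 4.0588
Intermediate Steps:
b = 324 (b = 9*((8 - 2)*(-1 + 7)) = 9*(6*6) = 9*36 = 324)
A(q) = -324/(5*q)
1/(A(-263) + 1/(-78955 - 12595)) = 1/(-324/5/(-263) + 1/(-78955 - 12595)) = 1/(-324/5*(-1/263) + 1/(-91550)) = 1/(324/1315 - 1/91550) = 1/(5932177/24077650) = 24077650/5932177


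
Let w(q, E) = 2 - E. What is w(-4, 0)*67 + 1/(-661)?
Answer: 88573/661 ≈ 134.00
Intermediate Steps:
w(-4, 0)*67 + 1/(-661) = (2 - 1*0)*67 + 1/(-661) = (2 + 0)*67 - 1/661 = 2*67 - 1/661 = 134 - 1/661 = 88573/661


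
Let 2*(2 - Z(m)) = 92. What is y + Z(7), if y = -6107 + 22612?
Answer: 16461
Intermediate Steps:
y = 16505
Z(m) = -44 (Z(m) = 2 - ½*92 = 2 - 46 = -44)
y + Z(7) = 16505 - 44 = 16461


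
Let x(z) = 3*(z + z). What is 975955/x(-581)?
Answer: -975955/3486 ≈ -279.96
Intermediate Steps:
x(z) = 6*z (x(z) = 3*(2*z) = 6*z)
975955/x(-581) = 975955/((6*(-581))) = 975955/(-3486) = 975955*(-1/3486) = -975955/3486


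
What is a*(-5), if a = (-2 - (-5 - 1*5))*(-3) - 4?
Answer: 140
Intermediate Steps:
a = -28 (a = (-2 - (-5 - 5))*(-3) - 4 = (-2 - 1*(-10))*(-3) - 4 = (-2 + 10)*(-3) - 4 = 8*(-3) - 4 = -24 - 4 = -28)
a*(-5) = -28*(-5) = 140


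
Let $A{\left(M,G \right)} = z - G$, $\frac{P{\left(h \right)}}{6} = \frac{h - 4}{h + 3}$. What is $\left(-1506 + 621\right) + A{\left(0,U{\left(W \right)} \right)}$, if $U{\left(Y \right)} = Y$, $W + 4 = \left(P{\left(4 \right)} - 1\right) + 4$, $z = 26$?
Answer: $-858$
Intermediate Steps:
$P{\left(h \right)} = \frac{6 \left(-4 + h\right)}{3 + h}$ ($P{\left(h \right)} = 6 \frac{h - 4}{h + 3} = 6 \frac{-4 + h}{3 + h} = \frac{6 \left(-4 + h\right)}{3 + h}$)
$W = -1$ ($W = -4 + \left(\left(\frac{6 \left(-4 + 4\right)}{3 + 4} - 1\right) + 4\right) = -4 + \left(\left(6 \cdot \frac{1}{7} \cdot 0 - 1\right) + 4\right) = -4 + \left(\left(0 - 1\right) + 4\right) = -4 + \left(-1 + 4\right) = -4 + 3 = -1$)
$A{\left(M,G \right)} = 26 - G$
$\left(-1506 + 621\right) + A{\left(0,U{\left(W \right)} \right)} = \left(-1506 + 621\right) + \left(26 - -1\right) = -885 + \left(26 + 1\right) = -885 + 27 = -858$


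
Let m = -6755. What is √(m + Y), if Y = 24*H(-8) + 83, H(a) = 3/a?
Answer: I*√6681 ≈ 81.737*I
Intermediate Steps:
Y = 74 (Y = 24*(3/(-8)) + 83 = 24*(3*(-⅛)) + 83 = 24*(-3/8) + 83 = -9 + 83 = 74)
√(m + Y) = √(-6755 + 74) = √(-6681) = I*√6681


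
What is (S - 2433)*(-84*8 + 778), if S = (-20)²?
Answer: -215498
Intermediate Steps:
S = 400
(S - 2433)*(-84*8 + 778) = (400 - 2433)*(-84*8 + 778) = -2033*(-672 + 778) = -2033*106 = -215498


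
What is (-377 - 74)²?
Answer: 203401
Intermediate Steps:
(-377 - 74)² = (-451)² = 203401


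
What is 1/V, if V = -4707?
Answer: -1/4707 ≈ -0.00021245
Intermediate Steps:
1/V = 1/(-4707) = -1/4707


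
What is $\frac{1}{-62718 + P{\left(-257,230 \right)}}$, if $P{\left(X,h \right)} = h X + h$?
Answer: $- \frac{1}{121598} \approx -8.2238 \cdot 10^{-6}$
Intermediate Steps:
$P{\left(X,h \right)} = h + X h$ ($P{\left(X,h \right)} = X h + h = h + X h$)
$\frac{1}{-62718 + P{\left(-257,230 \right)}} = \frac{1}{-62718 + 230 \left(1 - 257\right)} = \frac{1}{-62718 + 230 \left(-256\right)} = \frac{1}{-62718 - 58880} = \frac{1}{-121598} = - \frac{1}{121598}$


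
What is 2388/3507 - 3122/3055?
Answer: -1217838/3571295 ≈ -0.34101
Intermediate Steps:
2388/3507 - 3122/3055 = 2388*(1/3507) - 3122*1/3055 = 796/1169 - 3122/3055 = -1217838/3571295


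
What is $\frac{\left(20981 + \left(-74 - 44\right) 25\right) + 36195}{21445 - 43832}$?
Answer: $- \frac{54226}{22387} \approx -2.4222$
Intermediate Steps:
$\frac{\left(20981 + \left(-74 - 44\right) 25\right) + 36195}{21445 - 43832} = \frac{\left(20981 - 2950\right) + 36195}{-22387} = \left(\left(20981 - 2950\right) + 36195\right) \left(- \frac{1}{22387}\right) = \left(18031 + 36195\right) \left(- \frac{1}{22387}\right) = 54226 \left(- \frac{1}{22387}\right) = - \frac{54226}{22387}$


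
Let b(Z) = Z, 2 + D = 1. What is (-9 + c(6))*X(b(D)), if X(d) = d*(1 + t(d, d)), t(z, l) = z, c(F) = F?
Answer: 0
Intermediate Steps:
D = -1 (D = -2 + 1 = -1)
X(d) = d*(1 + d)
(-9 + c(6))*X(b(D)) = (-9 + 6)*(-(1 - 1)) = -(-3)*0 = -3*0 = 0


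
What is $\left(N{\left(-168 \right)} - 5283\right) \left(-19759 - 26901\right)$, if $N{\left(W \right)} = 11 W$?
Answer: $332732460$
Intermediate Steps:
$\left(N{\left(-168 \right)} - 5283\right) \left(-19759 - 26901\right) = \left(11 \left(-168\right) - 5283\right) \left(-19759 - 26901\right) = \left(-1848 - 5283\right) \left(-46660\right) = \left(-7131\right) \left(-46660\right) = 332732460$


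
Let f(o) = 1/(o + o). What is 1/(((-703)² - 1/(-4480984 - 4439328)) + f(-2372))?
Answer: 2644872508/1307119796748949 ≈ 2.0234e-6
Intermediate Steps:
f(o) = 1/(2*o)
1/(((-703)² - 1/(-4480984 - 4439328)) + f(-2372)) = 1/(((-703)² - 1/(-4480984 - 4439328)) + (½)/(-2372)) = 1/((494209 - 1/(-8920312)) + (½)*(-1/2372)) = 1/((494209 - 1*(-1/8920312)) - 1/4744) = 1/((494209 + 1/8920312) - 1/4744) = 1/(4408498473209/8920312 - 1/4744) = 1/(1307119796748949/2644872508) = 2644872508/1307119796748949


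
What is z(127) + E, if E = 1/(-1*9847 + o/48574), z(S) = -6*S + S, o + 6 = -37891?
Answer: -303749806199/478346075 ≈ -635.00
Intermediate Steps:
o = -37897 (o = -6 - 37891 = -37897)
z(S) = -5*S
E = -48574/478346075 (E = 1/(-1*9847 - 37897/48574) = 1/(-9847 - 37897*1/48574) = 1/(-9847 - 37897/48574) = 1/(-478346075/48574) = -48574/478346075 ≈ -0.00010155)
z(127) + E = -5*127 - 48574/478346075 = -635 - 48574/478346075 = -303749806199/478346075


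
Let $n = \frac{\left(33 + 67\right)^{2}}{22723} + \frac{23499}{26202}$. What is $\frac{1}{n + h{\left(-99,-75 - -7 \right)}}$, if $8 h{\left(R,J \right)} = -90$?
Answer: $- \frac{396925364}{3934751827} \approx -0.10088$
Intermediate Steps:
$h{\left(R,J \right)} = - \frac{45}{4}$ ($h{\left(R,J \right)} = \frac{1}{8} \left(-90\right) = - \frac{45}{4}$)
$n = \frac{265329259}{198462682}$ ($n = 100^{2} \cdot \frac{1}{22723} + 23499 \cdot \frac{1}{26202} = 10000 \cdot \frac{1}{22723} + \frac{7833}{8734} = \frac{10000}{22723} + \frac{7833}{8734} = \frac{265329259}{198462682} \approx 1.3369$)
$\frac{1}{n + h{\left(-99,-75 - -7 \right)}} = \frac{1}{\frac{265329259}{198462682} - \frac{45}{4}} = \frac{1}{- \frac{3934751827}{396925364}} = - \frac{396925364}{3934751827}$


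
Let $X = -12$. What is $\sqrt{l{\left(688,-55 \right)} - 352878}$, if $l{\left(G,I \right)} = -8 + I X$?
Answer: $i \sqrt{352226} \approx 593.49 i$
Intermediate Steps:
$l{\left(G,I \right)} = -8 - 12 I$ ($l{\left(G,I \right)} = -8 + I \left(-12\right) = -8 - 12 I$)
$\sqrt{l{\left(688,-55 \right)} - 352878} = \sqrt{\left(-8 - -660\right) - 352878} = \sqrt{\left(-8 + 660\right) - 352878} = \sqrt{652 - 352878} = \sqrt{-352226} = i \sqrt{352226}$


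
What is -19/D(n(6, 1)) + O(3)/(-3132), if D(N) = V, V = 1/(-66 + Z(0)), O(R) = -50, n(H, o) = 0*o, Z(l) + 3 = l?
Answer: 2053051/1566 ≈ 1311.0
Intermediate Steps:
Z(l) = -3 + l
n(H, o) = 0
V = -1/69 (V = 1/(-66 + (-3 + 0)) = 1/(-66 - 3) = 1/(-69) = -1/69 ≈ -0.014493)
D(N) = -1/69
-19/D(n(6, 1)) + O(3)/(-3132) = -19/(-1/69) - 50/(-3132) = -19*(-69) - 50*(-1/3132) = 1311 + 25/1566 = 2053051/1566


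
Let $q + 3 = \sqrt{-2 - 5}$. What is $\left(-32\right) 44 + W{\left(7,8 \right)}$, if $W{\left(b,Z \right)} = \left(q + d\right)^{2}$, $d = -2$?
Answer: $-1408 + \left(5 - i \sqrt{7}\right)^{2} \approx -1390.0 - 26.458 i$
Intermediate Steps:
$q = -3 + i \sqrt{7}$ ($q = -3 + \sqrt{-2 - 5} = -3 + \sqrt{-7} = -3 + i \sqrt{7} \approx -3.0 + 2.6458 i$)
$W{\left(b,Z \right)} = \left(-5 + i \sqrt{7}\right)^{2}$ ($W{\left(b,Z \right)} = \left(\left(-3 + i \sqrt{7}\right) - 2\right)^{2} = \left(-5 + i \sqrt{7}\right)^{2}$)
$\left(-32\right) 44 + W{\left(7,8 \right)} = \left(-32\right) 44 + \left(5 - i \sqrt{7}\right)^{2} = -1408 + \left(5 - i \sqrt{7}\right)^{2}$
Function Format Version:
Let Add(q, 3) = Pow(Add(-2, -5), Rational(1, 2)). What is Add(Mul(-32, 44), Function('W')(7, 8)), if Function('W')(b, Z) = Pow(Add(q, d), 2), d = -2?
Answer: Add(-1408, Pow(Add(5, Mul(-1, I, Pow(7, Rational(1, 2)))), 2)) ≈ Add(-1390.0, Mul(-26.458, I))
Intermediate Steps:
q = Add(-3, Mul(I, Pow(7, Rational(1, 2)))) (q = Add(-3, Pow(Add(-2, -5), Rational(1, 2))) = Add(-3, Pow(-7, Rational(1, 2))) = Add(-3, Mul(I, Pow(7, Rational(1, 2)))) ≈ Add(-3.0000, Mul(2.6458, I)))
Function('W')(b, Z) = Pow(Add(-5, Mul(I, Pow(7, Rational(1, 2)))), 2) (Function('W')(b, Z) = Pow(Add(Add(-3, Mul(I, Pow(7, Rational(1, 2)))), -2), 2) = Pow(Add(-5, Mul(I, Pow(7, Rational(1, 2)))), 2))
Add(Mul(-32, 44), Function('W')(7, 8)) = Add(Mul(-32, 44), Pow(Add(5, Mul(-1, I, Pow(7, Rational(1, 2)))), 2)) = Add(-1408, Pow(Add(5, Mul(-1, I, Pow(7, Rational(1, 2)))), 2))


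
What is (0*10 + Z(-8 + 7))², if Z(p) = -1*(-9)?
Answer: 81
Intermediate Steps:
Z(p) = 9
(0*10 + Z(-8 + 7))² = (0*10 + 9)² = (0 + 9)² = 9² = 81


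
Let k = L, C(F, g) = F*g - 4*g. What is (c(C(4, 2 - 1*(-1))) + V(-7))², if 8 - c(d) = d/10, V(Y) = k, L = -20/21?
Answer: 21904/441 ≈ 49.669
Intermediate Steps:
L = -20/21 ≈ -0.95238
C(F, g) = -4*g + F*g
k = -20/21 ≈ -0.95238
V(Y) = -20/21
c(d) = 8 - d/10
(c(C(4, 2 - 1*(-1))) + V(-7))² = ((8 - (2 - 1*(-1))*(-4 + 4)/10) - 20/21)² = ((8 - (2 + 1)*0/10) - 20/21)² = ((8 - 3*0/10) - 20/21)² = ((8 - ⅒*0) - 20/21)² = ((8 + 0) - 20/21)² = (8 - 20/21)² = (148/21)² = 21904/441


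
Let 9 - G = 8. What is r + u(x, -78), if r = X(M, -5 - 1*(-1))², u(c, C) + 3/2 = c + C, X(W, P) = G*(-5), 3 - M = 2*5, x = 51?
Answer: -7/2 ≈ -3.5000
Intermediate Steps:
G = 1 (G = 9 - 1*8 = 9 - 8 = 1)
M = -7 (M = 3 - 2*5 = 3 - 1*10 = 3 - 10 = -7)
X(W, P) = -5 (X(W, P) = 1*(-5) = -5)
u(c, C) = -3/2 + C + c (u(c, C) = -3/2 + (c + C) = -3/2 + (C + c) = -3/2 + C + c)
r = 25 (r = (-5)² = 25)
r + u(x, -78) = 25 + (-3/2 - 78 + 51) = 25 - 57/2 = -7/2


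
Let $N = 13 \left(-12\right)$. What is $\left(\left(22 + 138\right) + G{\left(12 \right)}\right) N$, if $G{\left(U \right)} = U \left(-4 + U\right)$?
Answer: $-39936$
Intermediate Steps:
$N = -156$
$\left(\left(22 + 138\right) + G{\left(12 \right)}\right) N = \left(\left(22 + 138\right) + 12 \left(-4 + 12\right)\right) \left(-156\right) = \left(160 + 12 \cdot 8\right) \left(-156\right) = \left(160 + 96\right) \left(-156\right) = 256 \left(-156\right) = -39936$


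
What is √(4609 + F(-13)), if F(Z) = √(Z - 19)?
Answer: √(4609 + 4*I*√2) ≈ 67.89 + 0.0417*I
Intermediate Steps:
F(Z) = √(-19 + Z)
√(4609 + F(-13)) = √(4609 + √(-19 - 13)) = √(4609 + √(-32)) = √(4609 + 4*I*√2)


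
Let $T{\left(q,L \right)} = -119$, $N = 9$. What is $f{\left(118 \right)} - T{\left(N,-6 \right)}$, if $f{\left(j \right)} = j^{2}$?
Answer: $14043$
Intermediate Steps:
$f{\left(118 \right)} - T{\left(N,-6 \right)} = 118^{2} - -119 = 13924 + 119 = 14043$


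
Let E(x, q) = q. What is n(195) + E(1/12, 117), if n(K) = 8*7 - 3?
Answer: 170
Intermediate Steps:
n(K) = 53 (n(K) = 56 - 3 = 53)
n(195) + E(1/12, 117) = 53 + 117 = 170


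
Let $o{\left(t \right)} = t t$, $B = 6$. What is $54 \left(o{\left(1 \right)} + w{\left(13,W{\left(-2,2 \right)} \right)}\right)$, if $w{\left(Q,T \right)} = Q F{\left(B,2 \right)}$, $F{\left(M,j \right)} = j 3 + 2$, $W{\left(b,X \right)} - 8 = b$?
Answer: $5670$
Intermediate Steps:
$W{\left(b,X \right)} = 8 + b$
$F{\left(M,j \right)} = 2 + 3 j$ ($F{\left(M,j \right)} = 3 j + 2 = 2 + 3 j$)
$w{\left(Q,T \right)} = 8 Q$ ($w{\left(Q,T \right)} = Q \left(2 + 3 \cdot 2\right) = Q \left(2 + 6\right) = Q 8 = 8 Q$)
$o{\left(t \right)} = t^{2}$
$54 \left(o{\left(1 \right)} + w{\left(13,W{\left(-2,2 \right)} \right)}\right) = 54 \left(1^{2} + 8 \cdot 13\right) = 54 \left(1 + 104\right) = 54 \cdot 105 = 5670$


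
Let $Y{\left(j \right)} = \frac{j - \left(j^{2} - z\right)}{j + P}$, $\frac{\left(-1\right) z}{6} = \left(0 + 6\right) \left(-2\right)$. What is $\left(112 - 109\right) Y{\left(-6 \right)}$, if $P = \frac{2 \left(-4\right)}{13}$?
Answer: $- \frac{585}{43} \approx -13.605$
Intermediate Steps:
$P = - \frac{8}{13}$ ($P = \left(-8\right) \frac{1}{13} = - \frac{8}{13} \approx -0.61539$)
$z = 72$ ($z = - 6 \left(0 + 6\right) \left(-2\right) = - 6 \cdot 6 \left(-2\right) = \left(-6\right) \left(-12\right) = 72$)
$Y{\left(j \right)} = \frac{72 + j - j^{2}}{- \frac{8}{13} + j}$ ($Y{\left(j \right)} = \frac{j - \left(-72 + j^{2}\right)}{j - \frac{8}{13}} = \frac{72 + j - j^{2}}{- \frac{8}{13} + j}$)
$\left(112 - 109\right) Y{\left(-6 \right)} = \left(112 - 109\right) \frac{13 \left(72 - 6 - \left(-6\right)^{2}\right)}{-8 + 13 \left(-6\right)} = 3 \frac{13 \left(72 - 6 - 36\right)}{-8 - 78} = 3 \frac{13 \left(72 - 6 - 36\right)}{-86} = 3 \cdot 13 \left(- \frac{1}{86}\right) 30 = 3 \left(- \frac{195}{43}\right) = - \frac{585}{43}$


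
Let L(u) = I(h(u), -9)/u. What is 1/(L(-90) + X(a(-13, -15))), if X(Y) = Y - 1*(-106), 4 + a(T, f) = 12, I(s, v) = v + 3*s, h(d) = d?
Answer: 10/1171 ≈ 0.0085397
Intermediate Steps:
a(T, f) = 8 (a(T, f) = -4 + 12 = 8)
X(Y) = 106 + Y (X(Y) = Y + 106 = 106 + Y)
L(u) = (-9 + 3*u)/u
1/(L(-90) + X(a(-13, -15))) = 1/((3 - 9/(-90)) + (106 + 8)) = 1/((3 - 9*(-1/90)) + 114) = 1/((3 + ⅒) + 114) = 1/(31/10 + 114) = 1/(1171/10) = 10/1171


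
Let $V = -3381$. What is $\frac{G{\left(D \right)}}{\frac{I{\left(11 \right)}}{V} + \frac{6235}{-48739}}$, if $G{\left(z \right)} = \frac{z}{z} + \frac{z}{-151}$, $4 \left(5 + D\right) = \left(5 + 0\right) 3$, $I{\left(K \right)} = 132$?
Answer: $- \frac{33451671477}{5539502044} \approx -6.0387$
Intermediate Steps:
$D = - \frac{5}{4}$ ($D = -5 + \frac{\left(5 + 0\right) 3}{4} = -5 + \frac{5 \cdot 3}{4} = -5 + \frac{1}{4} \cdot 15 = -5 + \frac{15}{4} = - \frac{5}{4} \approx -1.25$)
$G{\left(z \right)} = 1 - \frac{z}{151}$ ($G{\left(z \right)} = 1 + z \left(- \frac{1}{151}\right) = 1 - \frac{z}{151}$)
$\frac{G{\left(D \right)}}{\frac{I{\left(11 \right)}}{V} + \frac{6235}{-48739}} = \frac{1 - - \frac{5}{604}}{\frac{132}{-3381} + \frac{6235}{-48739}} = \frac{1 + \frac{5}{604}}{132 \left(- \frac{1}{3381}\right) + 6235 \left(- \frac{1}{48739}\right)} = \frac{609}{604 \left(- \frac{44}{1127} - \frac{6235}{48739}\right)} = \frac{609}{604 \left(- \frac{9171361}{54928853}\right)} = \frac{609}{604} \left(- \frac{54928853}{9171361}\right) = - \frac{33451671477}{5539502044}$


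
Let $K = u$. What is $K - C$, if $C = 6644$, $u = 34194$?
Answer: $27550$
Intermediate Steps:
$K = 34194$
$K - C = 34194 - 6644 = 27550$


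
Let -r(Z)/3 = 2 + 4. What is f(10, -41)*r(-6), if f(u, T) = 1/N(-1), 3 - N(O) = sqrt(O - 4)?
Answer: -27/7 - 9*I*sqrt(5)/7 ≈ -3.8571 - 2.8749*I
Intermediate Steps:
N(O) = 3 - sqrt(-4 + O) (N(O) = 3 - sqrt(O - 4) = 3 - sqrt(-4 + O))
r(Z) = -18 (r(Z) = -3*(2 + 4) = -3*6 = -18)
f(u, T) = 1/(3 - I*sqrt(5)) (f(u, T) = 1/(3 - sqrt(-4 - 1)) = 1/(3 - sqrt(-5)) = 1/(3 - I*sqrt(5)))
f(10, -41)*r(-6) = (3/14 + I*sqrt(5)/14)*(-18) = -27/7 - 9*I*sqrt(5)/7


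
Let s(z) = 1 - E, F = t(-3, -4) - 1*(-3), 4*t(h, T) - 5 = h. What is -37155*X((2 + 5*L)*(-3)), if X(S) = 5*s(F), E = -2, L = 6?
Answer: -557325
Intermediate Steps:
t(h, T) = 5/4 + h/4
F = 7/2 (F = (5/4 + (1/4)*(-3)) - 1*(-3) = (5/4 - 3/4) + 3 = 1/2 + 3 = 7/2 ≈ 3.5000)
s(z) = 3 (s(z) = 1 - 1*(-2) = 1 + 2 = 3)
X(S) = 15 (X(S) = 5*3 = 15)
-37155*X((2 + 5*L)*(-3)) = -37155*15 = -557325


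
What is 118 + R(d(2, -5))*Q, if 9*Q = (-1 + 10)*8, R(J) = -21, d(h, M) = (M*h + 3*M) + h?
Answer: -50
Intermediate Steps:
d(h, M) = h + 3*M + M*h (d(h, M) = (3*M + M*h) + h = h + 3*M + M*h)
Q = 8 (Q = ((-1 + 10)*8)/9 = (9*8)/9 = (1/9)*72 = 8)
118 + R(d(2, -5))*Q = 118 - 21*8 = 118 - 168 = -50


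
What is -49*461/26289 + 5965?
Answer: 156791296/26289 ≈ 5964.1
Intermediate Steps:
-49*461/26289 + 5965 = -22589*1/26289 + 5965 = -22589/26289 + 5965 = 156791296/26289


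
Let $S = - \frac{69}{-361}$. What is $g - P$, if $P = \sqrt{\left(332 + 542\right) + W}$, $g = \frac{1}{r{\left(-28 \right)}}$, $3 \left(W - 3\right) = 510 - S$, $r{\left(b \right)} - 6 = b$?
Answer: $- \frac{1}{22} - \frac{2 \sqrt{94486}}{19} \approx -32.402$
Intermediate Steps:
$r{\left(b \right)} = 6 + b$
$S = \frac{69}{361}$ ($S = \left(-69\right) \left(- \frac{1}{361}\right) = \frac{69}{361} \approx 0.19114$)
$W = \frac{62430}{361}$ ($W = 3 + \frac{510 - \frac{69}{361}}{3} = 3 + \frac{1}{3} \cdot \frac{184041}{361} = 3 + \frac{61347}{361} = \frac{62430}{361} \approx 172.94$)
$g = - \frac{1}{22}$ ($g = \frac{1}{6 - 28} = \frac{1}{-22} = - \frac{1}{22} \approx -0.045455$)
$P = \frac{2 \sqrt{94486}}{19}$ ($P = \sqrt{\left(332 + 542\right) + \frac{62430}{361}} = \sqrt{874 + \frac{62430}{361}} = \sqrt{\frac{377944}{361}} = \frac{2 \sqrt{94486}}{19} \approx 32.356$)
$g - P = - \frac{1}{22} - \frac{2 \sqrt{94486}}{19}$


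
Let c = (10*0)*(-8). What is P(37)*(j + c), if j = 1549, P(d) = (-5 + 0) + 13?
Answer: 12392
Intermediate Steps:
P(d) = 8 (P(d) = -5 + 13 = 8)
c = 0 (c = 0*(-8) = 0)
P(37)*(j + c) = 8*(1549 + 0) = 8*1549 = 12392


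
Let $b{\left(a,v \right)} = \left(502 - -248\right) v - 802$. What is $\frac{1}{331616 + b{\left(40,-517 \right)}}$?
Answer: $- \frac{1}{56936} \approx -1.7564 \cdot 10^{-5}$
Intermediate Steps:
$b{\left(a,v \right)} = -802 + 750 v$ ($b{\left(a,v \right)} = \left(502 + 248\right) v - 802 = 750 v - 802 = -802 + 750 v$)
$\frac{1}{331616 + b{\left(40,-517 \right)}} = \frac{1}{331616 + \left(-802 + 750 \left(-517\right)\right)} = \frac{1}{331616 - 388552} = \frac{1}{-56936} = - \frac{1}{56936}$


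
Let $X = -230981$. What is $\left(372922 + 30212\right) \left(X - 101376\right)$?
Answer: $-133984406838$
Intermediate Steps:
$\left(372922 + 30212\right) \left(X - 101376\right) = \left(372922 + 30212\right) \left(-230981 - 101376\right) = 403134 \left(-332357\right) = -133984406838$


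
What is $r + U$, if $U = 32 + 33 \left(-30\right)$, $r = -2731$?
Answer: $-3689$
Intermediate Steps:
$U = -958$ ($U = 32 - 990 = -958$)
$r + U = -2731 - 958 = -3689$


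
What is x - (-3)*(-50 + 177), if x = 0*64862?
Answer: 381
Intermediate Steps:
x = 0
x - (-3)*(-50 + 177) = 0 - (-3)*(-50 + 177) = 0 - (-3)*127 = 0 - 1*(-381) = 0 + 381 = 381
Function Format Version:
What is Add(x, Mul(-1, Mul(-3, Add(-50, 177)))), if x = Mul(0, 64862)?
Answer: 381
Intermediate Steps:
x = 0
Add(x, Mul(-1, Mul(-3, Add(-50, 177)))) = Add(0, Mul(-1, Mul(-3, Add(-50, 177)))) = Add(0, Mul(-1, Mul(-3, 127))) = Add(0, Mul(-1, -381)) = Add(0, 381) = 381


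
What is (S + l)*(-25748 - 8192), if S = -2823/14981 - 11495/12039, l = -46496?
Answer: 284622564530634640/180356259 ≈ 1.5781e+9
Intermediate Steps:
S = -206192692/180356259 (S = -2823*1/14981 - 11495*1/12039 = -2823/14981 - 11495/12039 = -206192692/180356259 ≈ -1.1433)
(S + l)*(-25748 - 8192) = (-206192692/180356259 - 46496)*(-25748 - 8192) = -8386050811156/180356259*(-33940) = 284622564530634640/180356259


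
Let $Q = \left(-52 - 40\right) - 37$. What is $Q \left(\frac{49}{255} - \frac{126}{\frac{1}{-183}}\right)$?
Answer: $- \frac{252833077}{85} \approx -2.9745 \cdot 10^{6}$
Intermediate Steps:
$Q = -129$ ($Q = -92 - 37 = -129$)
$Q \left(\frac{49}{255} - \frac{126}{\frac{1}{-183}}\right) = - 129 \left(\frac{49}{255} - \frac{126}{\frac{1}{-183}}\right) = - 129 \left(49 \cdot \frac{1}{255} - \frac{126}{- \frac{1}{183}}\right) = - 129 \left(\frac{49}{255} - -23058\right) = - 129 \left(\frac{49}{255} + 23058\right) = \left(-129\right) \frac{5879839}{255} = - \frac{252833077}{85}$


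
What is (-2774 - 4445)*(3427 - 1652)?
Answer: -12813725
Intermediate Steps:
(-2774 - 4445)*(3427 - 1652) = -7219*1775 = -12813725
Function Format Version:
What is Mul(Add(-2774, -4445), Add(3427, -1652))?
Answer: -12813725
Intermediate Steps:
Mul(Add(-2774, -4445), Add(3427, -1652)) = Mul(-7219, 1775) = -12813725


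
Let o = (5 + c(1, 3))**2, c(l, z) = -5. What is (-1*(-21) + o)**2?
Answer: 441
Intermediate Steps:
o = 0 (o = (5 - 5)**2 = 0**2 = 0)
(-1*(-21) + o)**2 = (-1*(-21) + 0)**2 = (21 + 0)**2 = 21**2 = 441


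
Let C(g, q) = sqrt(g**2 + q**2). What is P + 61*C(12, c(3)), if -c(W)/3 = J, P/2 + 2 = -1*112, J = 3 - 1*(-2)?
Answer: -228 + 183*sqrt(41) ≈ 943.77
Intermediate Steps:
J = 5 (J = 3 + 2 = 5)
P = -228 (P = -4 + 2*(-1*112) = -4 + 2*(-112) = -4 - 224 = -228)
c(W) = -15 (c(W) = -3*5 = -15)
P + 61*C(12, c(3)) = -228 + 61*sqrt(12**2 + (-15)**2) = -228 + 61*sqrt(144 + 225) = -228 + 61*sqrt(369) = -228 + 61*(3*sqrt(41)) = -228 + 183*sqrt(41)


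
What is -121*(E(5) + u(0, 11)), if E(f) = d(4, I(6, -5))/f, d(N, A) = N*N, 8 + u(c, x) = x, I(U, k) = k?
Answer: -3751/5 ≈ -750.20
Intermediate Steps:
u(c, x) = -8 + x
d(N, A) = N²
E(f) = 16/f (E(f) = 4²/f = 16/f)
-121*(E(5) + u(0, 11)) = -121*(16/5 + (-8 + 11)) = -121*(16*(⅕) + 3) = -121*(16/5 + 3) = -121*31/5 = -3751/5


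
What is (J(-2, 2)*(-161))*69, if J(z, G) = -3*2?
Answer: 66654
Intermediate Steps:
J(z, G) = -6
(J(-2, 2)*(-161))*69 = -6*(-161)*69 = 966*69 = 66654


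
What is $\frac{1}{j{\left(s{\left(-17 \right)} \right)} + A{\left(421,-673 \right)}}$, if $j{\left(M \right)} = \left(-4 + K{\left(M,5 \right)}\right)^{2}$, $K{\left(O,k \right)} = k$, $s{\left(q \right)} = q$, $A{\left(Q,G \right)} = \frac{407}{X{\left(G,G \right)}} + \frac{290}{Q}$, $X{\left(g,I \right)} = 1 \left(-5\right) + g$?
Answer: $\frac{285438}{310711} \approx 0.91866$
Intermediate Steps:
$X{\left(g,I \right)} = -5 + g$
$A{\left(Q,G \right)} = \frac{290}{Q} + \frac{407}{-5 + G}$ ($A{\left(Q,G \right)} = \frac{407}{-5 + G} + \frac{290}{Q} = \frac{290}{Q} + \frac{407}{-5 + G}$)
$j{\left(M \right)} = 1$ ($j{\left(M \right)} = \left(-4 + 5\right)^{2} = 1^{2} = 1$)
$\frac{1}{j{\left(s{\left(-17 \right)} \right)} + A{\left(421,-673 \right)}} = \frac{1}{1 + \left(\frac{290}{421} + \frac{407}{-5 - 673}\right)} = \frac{1}{1 + \left(290 \cdot \frac{1}{421} + \frac{407}{-678}\right)} = \frac{1}{1 + \left(\frac{290}{421} + 407 \left(- \frac{1}{678}\right)\right)} = \frac{1}{1 + \left(\frac{290}{421} - \frac{407}{678}\right)} = \frac{1}{1 + \frac{25273}{285438}} = \frac{1}{\frac{310711}{285438}} = \frac{285438}{310711}$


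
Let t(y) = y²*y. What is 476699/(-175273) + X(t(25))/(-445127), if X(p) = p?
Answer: -214930236398/78018744671 ≈ -2.7549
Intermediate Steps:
t(y) = y³
476699/(-175273) + X(t(25))/(-445127) = 476699/(-175273) + 25³/(-445127) = 476699*(-1/175273) + 15625*(-1/445127) = -476699/175273 - 15625/445127 = -214930236398/78018744671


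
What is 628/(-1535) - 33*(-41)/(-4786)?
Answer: -5082463/7346510 ≈ -0.69182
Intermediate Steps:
628/(-1535) - 33*(-41)/(-4786) = 628*(-1/1535) + 1353*(-1/4786) = -628/1535 - 1353/4786 = -5082463/7346510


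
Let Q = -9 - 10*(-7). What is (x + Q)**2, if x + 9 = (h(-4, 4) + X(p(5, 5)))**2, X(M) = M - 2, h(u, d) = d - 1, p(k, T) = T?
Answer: 7744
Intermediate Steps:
h(u, d) = -1 + d
X(M) = -2 + M
Q = 61 (Q = -9 + 70 = 61)
x = 27 (x = -9 + ((-1 + 4) + (-2 + 5))**2 = -9 + (3 + 3)**2 = -9 + 6**2 = -9 + 36 = 27)
(x + Q)**2 = (27 + 61)**2 = 88**2 = 7744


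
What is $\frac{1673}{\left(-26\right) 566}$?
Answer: $- \frac{1673}{14716} \approx -0.11369$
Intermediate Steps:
$\frac{1673}{\left(-26\right) 566} = \frac{1673}{-14716} = 1673 \left(- \frac{1}{14716}\right) = - \frac{1673}{14716}$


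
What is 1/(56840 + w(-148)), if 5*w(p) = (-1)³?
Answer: 5/284199 ≈ 1.7593e-5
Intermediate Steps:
w(p) = -⅕ (w(p) = (⅕)*(-1)³ = (⅕)*(-1) = -⅕)
1/(56840 + w(-148)) = 1/(56840 - ⅕) = 1/(284199/5) = 5/284199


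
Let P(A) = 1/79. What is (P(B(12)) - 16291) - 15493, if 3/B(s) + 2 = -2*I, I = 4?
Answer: -2510935/79 ≈ -31784.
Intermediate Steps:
B(s) = -3/10 (B(s) = 3/(-2 - 2*4) = 3/(-2 - 8) = 3/(-10) = 3*(-1/10) = -3/10)
P(A) = 1/79
(P(B(12)) - 16291) - 15493 = (1/79 - 16291) - 15493 = -1286988/79 - 15493 = -2510935/79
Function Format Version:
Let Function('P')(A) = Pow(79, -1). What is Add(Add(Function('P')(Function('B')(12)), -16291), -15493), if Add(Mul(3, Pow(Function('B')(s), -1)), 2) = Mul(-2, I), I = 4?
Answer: Rational(-2510935, 79) ≈ -31784.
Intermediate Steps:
Function('B')(s) = Rational(-3, 10) (Function('B')(s) = Mul(3, Pow(Add(-2, Mul(-2, 4)), -1)) = Mul(3, Pow(Add(-2, -8), -1)) = Mul(3, Pow(-10, -1)) = Mul(3, Rational(-1, 10)) = Rational(-3, 10))
Function('P')(A) = Rational(1, 79)
Add(Add(Function('P')(Function('B')(12)), -16291), -15493) = Add(Add(Rational(1, 79), -16291), -15493) = Add(Rational(-1286988, 79), -15493) = Rational(-2510935, 79)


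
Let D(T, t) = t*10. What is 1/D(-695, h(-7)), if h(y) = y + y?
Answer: -1/140 ≈ -0.0071429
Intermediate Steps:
h(y) = 2*y
D(T, t) = 10*t
1/D(-695, h(-7)) = 1/(10*(2*(-7))) = 1/(10*(-14)) = 1/(-140) = -1/140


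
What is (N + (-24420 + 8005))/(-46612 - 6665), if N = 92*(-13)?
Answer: 17611/53277 ≈ 0.33056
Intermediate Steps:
N = -1196
(N + (-24420 + 8005))/(-46612 - 6665) = (-1196 + (-24420 + 8005))/(-46612 - 6665) = (-1196 - 16415)/(-53277) = -17611*(-1/53277) = 17611/53277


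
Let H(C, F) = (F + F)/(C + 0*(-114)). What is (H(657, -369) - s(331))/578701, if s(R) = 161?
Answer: -11835/42245173 ≈ -0.00028015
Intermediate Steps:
H(C, F) = 2*F/C (H(C, F) = (2*F)/(C + 0) = (2*F)/C = 2*F/C)
(H(657, -369) - s(331))/578701 = (2*(-369)/657 - 1*161)/578701 = (2*(-369)*(1/657) - 161)*(1/578701) = (-82/73 - 161)*(1/578701) = -11835/73*1/578701 = -11835/42245173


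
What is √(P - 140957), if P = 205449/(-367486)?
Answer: I*√19035748910978786/367486 ≈ 375.44*I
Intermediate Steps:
P = -205449/367486 (P = 205449*(-1/367486) = -205449/367486 ≈ -0.55907)
√(P - 140957) = √(-205449/367486 - 140957) = √(-51799929551/367486) = I*√19035748910978786/367486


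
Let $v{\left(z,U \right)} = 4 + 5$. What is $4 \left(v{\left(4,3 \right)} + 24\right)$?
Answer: $132$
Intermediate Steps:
$v{\left(z,U \right)} = 9$
$4 \left(v{\left(4,3 \right)} + 24\right) = 4 \left(9 + 24\right) = 4 \cdot 33 = 132$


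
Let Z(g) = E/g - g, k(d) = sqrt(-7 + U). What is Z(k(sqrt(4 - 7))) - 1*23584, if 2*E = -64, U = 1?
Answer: -23584 + 13*I*sqrt(6)/3 ≈ -23584.0 + 10.614*I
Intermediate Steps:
E = -32 (E = (1/2)*(-64) = -32)
k(d) = I*sqrt(6) (k(d) = sqrt(-7 + 1) = sqrt(-6) = I*sqrt(6))
Z(g) = -g - 32/g (Z(g) = -32/g - g = -g - 32/g)
Z(k(sqrt(4 - 7))) - 1*23584 = (-I*sqrt(6) - 32*(-I*sqrt(6)/6)) - 1*23584 = (-I*sqrt(6) - (-16)*I*sqrt(6)/3) - 23584 = (-I*sqrt(6) + 16*I*sqrt(6)/3) - 23584 = 13*I*sqrt(6)/3 - 23584 = -23584 + 13*I*sqrt(6)/3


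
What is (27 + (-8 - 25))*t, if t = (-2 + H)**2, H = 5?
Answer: -54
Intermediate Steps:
t = 9 (t = (-2 + 5)**2 = 3**2 = 9)
(27 + (-8 - 25))*t = (27 + (-8 - 25))*9 = (27 - 33)*9 = -6*9 = -54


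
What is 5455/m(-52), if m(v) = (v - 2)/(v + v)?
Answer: 283660/27 ≈ 10506.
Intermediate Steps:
m(v) = (-2 + v)/(2*v) (m(v) = (-2 + v)/((2*v)) = (-2 + v)*(1/(2*v)) = (-2 + v)/(2*v))
5455/m(-52) = 5455/(((½)*(-2 - 52)/(-52))) = 5455/(((½)*(-1/52)*(-54))) = 5455/(27/52) = 5455*(52/27) = 283660/27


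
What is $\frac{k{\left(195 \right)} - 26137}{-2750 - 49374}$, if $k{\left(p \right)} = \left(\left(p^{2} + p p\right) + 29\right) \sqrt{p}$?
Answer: $\frac{26137}{52124} - \frac{76079 \sqrt{195}}{52124} \approx -19.88$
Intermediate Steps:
$k{\left(p \right)} = \sqrt{p} \left(29 + 2 p^{2}\right)$ ($k{\left(p \right)} = \left(\left(p^{2} + p^{2}\right) + 29\right) \sqrt{p} = \left(2 p^{2} + 29\right) \sqrt{p} = \left(29 + 2 p^{2}\right) \sqrt{p} = \sqrt{p} \left(29 + 2 p^{2}\right)$)
$\frac{k{\left(195 \right)} - 26137}{-2750 - 49374} = \frac{\sqrt{195} \left(29 + 2 \cdot 195^{2}\right) - 26137}{-2750 - 49374} = \frac{\sqrt{195} \left(29 + 2 \cdot 38025\right) - 26137}{-52124} = \left(\sqrt{195} \left(29 + 76050\right) - 26137\right) \left(- \frac{1}{52124}\right) = \left(\sqrt{195} \cdot 76079 - 26137\right) \left(- \frac{1}{52124}\right) = \left(76079 \sqrt{195} - 26137\right) \left(- \frac{1}{52124}\right) = \left(-26137 + 76079 \sqrt{195}\right) \left(- \frac{1}{52124}\right) = \frac{26137}{52124} - \frac{76079 \sqrt{195}}{52124}$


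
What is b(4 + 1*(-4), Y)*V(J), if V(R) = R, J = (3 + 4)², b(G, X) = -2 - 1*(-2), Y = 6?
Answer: 0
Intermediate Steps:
b(G, X) = 0 (b(G, X) = -2 + 2 = 0)
J = 49 (J = 7² = 49)
b(4 + 1*(-4), Y)*V(J) = 0*49 = 0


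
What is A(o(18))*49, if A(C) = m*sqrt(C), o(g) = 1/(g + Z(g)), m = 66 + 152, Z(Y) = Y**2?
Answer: 5341*sqrt(38)/57 ≈ 577.62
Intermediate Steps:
m = 218
o(g) = 1/(g + g**2)
A(C) = 218*sqrt(C)
A(o(18))*49 = (218*sqrt(1/(18*(1 + 18))))*49 = (218*sqrt((1/18)/19))*49 = (218*sqrt((1/18)*(1/19)))*49 = (218*sqrt(1/342))*49 = (218*(sqrt(38)/114))*49 = (109*sqrt(38)/57)*49 = 5341*sqrt(38)/57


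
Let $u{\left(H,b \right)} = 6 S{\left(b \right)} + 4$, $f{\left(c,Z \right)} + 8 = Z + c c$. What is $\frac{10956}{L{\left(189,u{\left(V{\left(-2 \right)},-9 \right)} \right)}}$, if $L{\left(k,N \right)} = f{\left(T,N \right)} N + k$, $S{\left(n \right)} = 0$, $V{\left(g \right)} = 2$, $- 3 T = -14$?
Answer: $\frac{98604}{2341} \approx 42.12$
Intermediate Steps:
$T = \frac{14}{3}$ ($T = \left(- \frac{1}{3}\right) \left(-14\right) = \frac{14}{3} \approx 4.6667$)
$f{\left(c,Z \right)} = -8 + Z + c^{2}$ ($f{\left(c,Z \right)} = -8 + \left(Z + c c\right) = -8 + \left(Z + c^{2}\right) = -8 + Z + c^{2}$)
$u{\left(H,b \right)} = 4$ ($u{\left(H,b \right)} = 6 \cdot 0 + 4 = 0 + 4 = 4$)
$L{\left(k,N \right)} = k + N \left(\frac{124}{9} + N\right)$ ($L{\left(k,N \right)} = \left(-8 + N + \left(\frac{14}{3}\right)^{2}\right) N + k = \left(-8 + N + \frac{196}{9}\right) N + k = \left(\frac{124}{9} + N\right) N + k = N \left(\frac{124}{9} + N\right) + k = k + N \left(\frac{124}{9} + N\right)$)
$\frac{10956}{L{\left(189,u{\left(V{\left(-2 \right)},-9 \right)} \right)}} = \frac{10956}{189 + 4^{2} + \frac{124}{9} \cdot 4} = \frac{10956}{189 + 16 + \frac{496}{9}} = \frac{10956}{\frac{2341}{9}} = 10956 \cdot \frac{9}{2341} = \frac{98604}{2341}$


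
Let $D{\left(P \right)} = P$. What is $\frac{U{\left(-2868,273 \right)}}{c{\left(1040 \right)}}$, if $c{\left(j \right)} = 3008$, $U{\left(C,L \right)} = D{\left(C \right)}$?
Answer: $- \frac{717}{752} \approx -0.95346$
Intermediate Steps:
$U{\left(C,L \right)} = C$
$\frac{U{\left(-2868,273 \right)}}{c{\left(1040 \right)}} = - \frac{2868}{3008} = \left(-2868\right) \frac{1}{3008} = - \frac{717}{752}$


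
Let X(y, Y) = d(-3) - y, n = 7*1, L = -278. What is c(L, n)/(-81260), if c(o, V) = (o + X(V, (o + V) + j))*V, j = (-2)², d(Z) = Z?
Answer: 504/20315 ≈ 0.024809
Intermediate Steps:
j = 4
n = 7
X(y, Y) = -3 - y
c(o, V) = V*(-3 + o - V) (c(o, V) = (o + (-3 - V))*V = (-3 + o - V)*V = V*(-3 + o - V))
c(L, n)/(-81260) = (7*(-3 - 278 - 1*7))/(-81260) = (7*(-3 - 278 - 7))*(-1/81260) = (7*(-288))*(-1/81260) = -2016*(-1/81260) = 504/20315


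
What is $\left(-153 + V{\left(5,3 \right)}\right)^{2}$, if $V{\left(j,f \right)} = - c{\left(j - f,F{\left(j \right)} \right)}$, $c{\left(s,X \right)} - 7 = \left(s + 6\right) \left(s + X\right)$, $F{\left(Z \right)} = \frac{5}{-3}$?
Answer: $\frac{238144}{9} \approx 26460.0$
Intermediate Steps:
$F{\left(Z \right)} = - \frac{5}{3}$ ($F{\left(Z \right)} = 5 \left(- \frac{1}{3}\right) = - \frac{5}{3}$)
$c{\left(s,X \right)} = 7 + \left(6 + s\right) \left(X + s\right)$ ($c{\left(s,X \right)} = 7 + \left(s + 6\right) \left(s + X\right) = 7 + \left(6 + s\right) \left(X + s\right)$)
$V{\left(j,f \right)} = 3 - \left(j - f\right)^{2} - \frac{13 j}{3} + \frac{13 f}{3}$ ($V{\left(j,f \right)} = - (7 + \left(j - f\right)^{2} + 6 \left(- \frac{5}{3}\right) + 6 \left(j - f\right) - \frac{5 \left(j - f\right)}{3}) = - (7 + \left(j - f\right)^{2} - 10 - \left(- 6 j + 6 f\right) + \left(- \frac{5 j}{3} + \frac{5 f}{3}\right)) = - (-3 + \left(j - f\right)^{2} - \frac{13 f}{3} + \frac{13 j}{3}) = 3 - \left(j - f\right)^{2} - \frac{13 j}{3} + \frac{13 f}{3}$)
$\left(-153 + V{\left(5,3 \right)}\right)^{2} = \left(-153 + \left(3 - \left(3 - 5\right)^{2} - \frac{65}{3} + \frac{13}{3} \cdot 3\right)\right)^{2} = \left(-153 + \left(3 - \left(3 - 5\right)^{2} - \frac{65}{3} + 13\right)\right)^{2} = \left(-153 + \left(3 - \left(-2\right)^{2} - \frac{65}{3} + 13\right)\right)^{2} = \left(-153 + \left(3 - 4 - \frac{65}{3} + 13\right)\right)^{2} = \left(-153 - \frac{29}{3}\right)^{2} = \left(- \frac{488}{3}\right)^{2} = \frac{238144}{9}$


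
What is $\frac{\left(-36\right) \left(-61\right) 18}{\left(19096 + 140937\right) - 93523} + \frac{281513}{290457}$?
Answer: $\frac{1678034107}{1073238615} \approx 1.5635$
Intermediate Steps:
$\frac{\left(-36\right) \left(-61\right) 18}{\left(19096 + 140937\right) - 93523} + \frac{281513}{290457} = \frac{2196 \cdot 18}{160033 - 93523} + 281513 \cdot \frac{1}{290457} = \frac{39528}{66510} + \frac{281513}{290457} = 39528 \cdot \frac{1}{66510} + \frac{281513}{290457} = \frac{2196}{3695} + \frac{281513}{290457} = \frac{1678034107}{1073238615}$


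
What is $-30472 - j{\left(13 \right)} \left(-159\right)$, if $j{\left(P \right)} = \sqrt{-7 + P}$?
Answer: $-30472 + 159 \sqrt{6} \approx -30083.0$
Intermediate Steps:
$-30472 - j{\left(13 \right)} \left(-159\right) = -30472 - \sqrt{-7 + 13} \left(-159\right) = -30472 - \sqrt{6} \left(-159\right) = -30472 - - 159 \sqrt{6} = -30472 + 159 \sqrt{6}$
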